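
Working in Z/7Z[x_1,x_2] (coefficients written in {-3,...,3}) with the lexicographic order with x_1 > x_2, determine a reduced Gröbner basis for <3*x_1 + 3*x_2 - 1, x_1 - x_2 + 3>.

G = {x_1 - 1, x_2 + 3}

Buchberger's algorithm terminates because the ascending chain of leading-term ideals stabilizes.

f_1 = 3*x_1 + 3*x_2 - 1, LT = x_1.
f_2 = x_1 - x_2 + 3, LT = x_1.

S(f_1,f_2): lcm = x_1. S = 2*x_2 - 1.
  reduce S modulo (f_1, f_2):
  remainder 2*x_2 - 1 ≠ 0; add g_3 = 2*x_2 - 1 to the basis.

The other S-polynomials (S(f_1,g_3), S(f_2,g_3)) all reduce to 0 modulo the current basis, so we have a Gröbner basis.
Inter-reduce: drop elements whose leading term is divisible by another's, tail-reduce, and make monic.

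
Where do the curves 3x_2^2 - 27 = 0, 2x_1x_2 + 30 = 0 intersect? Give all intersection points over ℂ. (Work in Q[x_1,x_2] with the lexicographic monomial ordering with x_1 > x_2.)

{(5, -3), (-5, 3)}

Compute a lex Gröbner basis by Buchberger's algorithm.
f_1 = 3x_2^2 - 27, LT = x_2^2.
f_2 = 2x_1x_2 + 30, LT = x_1x_2.

S(f_1,f_2): lcm = x_1x_2^2. S = -9x_1 - 15x_2.
  leading term x_1: no divisor's leading term divides it; move -9x_1 to the remainder.
  leading term x_2: no divisor's leading term divides it; move -15x_2 to the remainder.
  remainder -9x_1 - 15x_2 ≠ 0; add h_3 = -9x_1 - 15x_2 to the basis.

The other S-polynomials (S(f_1,h_3), S(f_2,h_3)) all reduce to 0 modulo the current basis, so we have a Gröbner basis.
Inter-reduce: drop elements whose leading term is divisible by another's, tail-reduce, and make monic.
Reduced Gröbner basis: {x_1 + 5/3x_2, x_2^2 - 9}.

Since the basis is lex-ordered, x_2^2 - 9 is univariate in x_2. Its roots are {-3, 3}. Back-substituting each root into the other basis elements fixes the other coordinates.
  x_2 = -3: the earlier basis element becomes x_1 - 5 = 0, giving x_1 = 5 — point (5, -3).
  x_2 = 3: the earlier basis element becomes x_1 + 5 = 0, giving x_1 = -5 — point (-5, 3).
Check: every point annihilates each of the original generators.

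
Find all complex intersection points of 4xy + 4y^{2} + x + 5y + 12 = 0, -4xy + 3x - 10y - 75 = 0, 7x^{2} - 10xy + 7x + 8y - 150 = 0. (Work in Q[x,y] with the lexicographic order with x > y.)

{(3, -3)}

Compute a lex Gröbner basis by Buchberger's algorithm.
f_1 = 4xy + x + 4y^{2} + 5y + 12, LT = xy.
f_2 = -4xy + 3x - 10y - 75, LT = xy.
f_3 = 7x^{2} - 10xy + 7x + 8y - 150, LT = x^{2}.

S(f_1,f_2): lcm = xy. S = x + y^{2} - \tfrac{5}{4}y - \tfrac{63}{4}.
  leading term x: no divisor's leading term divides it; move x to the remainder.
  leading term y^{2}: no divisor's leading term divides it; move y^{2} to the remainder.
  leading term y: no divisor's leading term divides it; move -\tfrac{5}{4}y to the remainder.
  leading term 1: no divisor's leading term divides it; move -\tfrac{63}{4} to the remainder.
  remainder x + y^{2} - \tfrac{5}{4}y - \tfrac{63}{4} ≠ 0; add h_4 = x + y^{2} - \tfrac{5}{4}y - \tfrac{63}{4} to the basis.

S(f_1,f_3): lcm = x^{2}y. S = \tfrac{1}{4}x^{2} + \tfrac{17}{7}xy^{2} + \tfrac{1}{4}xy + 3x - \tfrac{8}{7}y^{2} + \tfrac{150}{7}y.
  leading term x^{2}: subtract (\tfrac{1}{28})·f_3 from \tfrac{1}{4}x^{2} + \tfrac{17}{7}xy^{2} + \tfrac{1}{4}xy + 3x - \tfrac{8}{7}y^{2} + \tfrac{150}{7}y → \tfrac{17}{7}xy^{2} + \tfrac{17}{28}xy + \tfrac{11}{4}x - \tfrac{8}{7}y^{2} + \tfrac{148}{7}y + \tfrac{75}{14}
  leading term xy^{2}: subtract (\tfrac{17}{28}y)·f_1 from \tfrac{17}{7}xy^{2} + \tfrac{17}{28}xy + \tfrac{11}{4}x - \tfrac{8}{7}y^{2} + \tfrac{148}{7}y + \tfrac{75}{14} → \tfrac{11}{4}x - \tfrac{17}{7}y^{3} - \tfrac{117}{28}y^{2} + \tfrac{97}{7}y + \tfrac{75}{14}
  leading term x: subtract (\tfrac{11}{4})·h_4 from \tfrac{11}{4}x - \tfrac{17}{7}y^{3} - \tfrac{117}{28}y^{2} + \tfrac{97}{7}y + \tfrac{75}{14} → -\tfrac{17}{7}y^{3} - \tfrac{97}{14}y^{2} + \tfrac{1937}{112}y + \tfrac{5451}{112}
  leading term y^{3}: no divisor's leading term divides it; move -\tfrac{17}{7}y^{3} to the remainder.
  leading term y^{2}: no divisor's leading term divides it; move -\tfrac{97}{14}y^{2} to the remainder.
  leading term y: no divisor's leading term divides it; move \tfrac{1937}{112}y to the remainder.
  leading term 1: no divisor's leading term divides it; move \tfrac{5451}{112} to the remainder.
  remainder -\tfrac{17}{7}y^{3} - \tfrac{97}{14}y^{2} + \tfrac{1937}{112}y + \tfrac{5451}{112} ≠ 0; add h_5 = -\tfrac{17}{7}y^{3} - \tfrac{97}{14}y^{2} + \tfrac{1937}{112}y + \tfrac{5451}{112} to the basis.

S(f_2,f_3): lcm = x^{2}y. S = -\tfrac{3}{4}x^{2} + \tfrac{10}{7}xy^{2} + \tfrac{3}{2}xy + \tfrac{75}{4}x - \tfrac{8}{7}y^{2} + \tfrac{150}{7}y.
  leading term x^{2}: subtract (-\tfrac{3}{28})·f_3 from -\tfrac{3}{4}x^{2} + \tfrac{10}{7}xy^{2} + \tfrac{3}{2}xy + \tfrac{75}{4}x - \tfrac{8}{7}y^{2} + \tfrac{150}{7}y → \tfrac{10}{7}xy^{2} + \tfrac{3}{7}xy + \tfrac{39}{2}x - \tfrac{8}{7}y^{2} + \tfrac{156}{7}y - \tfrac{225}{14}
  leading term xy^{2}: subtract (\tfrac{5}{14}y)·f_1 from \tfrac{10}{7}xy^{2} + \tfrac{3}{7}xy + \tfrac{39}{2}x - \tfrac{8}{7}y^{2} + \tfrac{156}{7}y - \tfrac{225}{14} → \tfrac{1}{14}xy + \tfrac{39}{2}x - \tfrac{10}{7}y^{3} - \tfrac{41}{14}y^{2} + 18y - \tfrac{225}{14}
  leading term xy: subtract (\tfrac{1}{56})·f_1 from \tfrac{1}{14}xy + \tfrac{39}{2}x - \tfrac{10}{7}y^{3} - \tfrac{41}{14}y^{2} + 18y - \tfrac{225}{14} → \tfrac{1091}{56}x - \tfrac{10}{7}y^{3} - 3y^{2} + \tfrac{1003}{56}y - \tfrac{114}{7}
  leading term x: subtract (\tfrac{1091}{56})·h_4 from \tfrac{1091}{56}x - \tfrac{10}{7}y^{3} - 3y^{2} + \tfrac{1003}{56}y - \tfrac{114}{7} → -\tfrac{10}{7}y^{3} - \tfrac{1259}{56}y^{2} + \tfrac{9467}{224}y + \tfrac{65085}{224}
  leading term y^{3}: subtract (\tfrac{10}{17})·h_5 from -\tfrac{10}{7}y^{3} - \tfrac{1259}{56}y^{2} + \tfrac{9467}{224}y + \tfrac{65085}{224} → -\tfrac{17523}{952}y^{2} + \tfrac{17457}{544}y + \tfrac{997425}{3808}
  leading term y^{2}: no divisor's leading term divides it; move -\tfrac{17523}{952}y^{2} to the remainder.
  leading term y: no divisor's leading term divides it; move \tfrac{17457}{544}y to the remainder.
  leading term 1: no divisor's leading term divides it; move \tfrac{997425}{3808} to the remainder.
  remainder -\tfrac{17523}{952}y^{2} + \tfrac{17457}{544}y + \tfrac{997425}{3808} ≠ 0; add h_6 = -\tfrac{17523}{952}y^{2} + \tfrac{17457}{544}y + \tfrac{997425}{3808} to the basis.

S(f_1,h_4): lcm = xy. S = \tfrac{1}{4}x - y^{3} + \tfrac{9}{4}y^{2} + 17y + 3.
  leading term x: subtract (\tfrac{1}{4})·h_4 from \tfrac{1}{4}x - y^{3} + \tfrac{9}{4}y^{2} + 17y + 3 → -y^{3} + 2y^{2} + \tfrac{277}{16}y + \tfrac{111}{16}
  leading term y^{3}: subtract (\tfrac{7}{17})·h_5 from -y^{3} + 2y^{2} + \tfrac{277}{16}y + \tfrac{111}{16} → \tfrac{165}{34}y^{2} + \tfrac{693}{68}y - \tfrac{891}{68}
  leading term y^{2}: subtract (-\tfrac{140}{531})·h_6 from \tfrac{165}{34}y^{2} + \tfrac{693}{68}y - \tfrac{891}{68} → \tfrac{26411}{1416}y + \tfrac{26411}{472}
  leading term y: no divisor's leading term divides it; move \tfrac{26411}{1416}y to the remainder.
  leading term 1: no divisor's leading term divides it; move \tfrac{26411}{472} to the remainder.
  remainder \tfrac{26411}{1416}y + \tfrac{26411}{472} ≠ 0; add h_7 = \tfrac{26411}{1416}y + \tfrac{26411}{472} to the basis.

The other S-polynomials (S(f_2,h_4), S(f_3,h_4), S(f_1,h_5), S(f_2,h_5), S(f_3,h_5), S(h_4,h_5), S(f_1,h_6), S(f_2,h_6), S(f_3,h_6), S(h_4,h_6), S(h_5,h_6), S(f_1,h_7), S(f_2,h_7), S(f_3,h_7), S(h_4,h_7), S(h_5,h_7), S(h_6,h_7)) all reduce to 0 modulo the current basis, so we have a Gröbner basis.
Inter-reduce: drop elements whose leading term is divisible by another's, tail-reduce, and make monic.
Reduced Gröbner basis: {x - 3, y + 3}.

The lex basis is triangular: the last element involves only y. Solving y + 3 = 0 gives y ∈ {-3}; substituting each value into the earlier elements determines the remaining variables.
  y = -3: the earlier basis element becomes x - 3 = 0, giving x = 3 — point (3, -3).
Substituting each solution back into the original system confirms all equations vanish.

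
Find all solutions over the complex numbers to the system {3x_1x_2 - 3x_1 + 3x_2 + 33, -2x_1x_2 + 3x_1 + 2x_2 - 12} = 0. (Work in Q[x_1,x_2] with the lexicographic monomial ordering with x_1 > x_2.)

Compute a lex Gröbner basis by Buchberger's algorithm.
f_1 = 3x_1x_2 - 3x_1 + 3x_2 + 33, LT = x_1x_2.
f_2 = -2x_1x_2 + 3x_1 + 2x_2 - 12, LT = x_1x_2.

S(f_1,f_2): lcm = x_1x_2. S = 1/2x_1 + 2x_2 + 5.
  reduce S modulo (f_1, f_2):
  remainder 1/2x_1 + 2x_2 + 5 ≠ 0; add h_3 = 1/2x_1 + 2x_2 + 5 to the basis.

S(f_1,h_3): lcm = x_1x_2. S = -x_1 - 4x_2^2 - 9x_2 + 11.
  reduce S modulo (f_1, f_2, h_3):
  remainder -4x_2^2 - 5x_2 + 21 ≠ 0; add h_4 = -4x_2^2 - 5x_2 + 21 to the basis.

The other S-polynomials (S(f_2,h_3), S(f_1,h_4), S(f_2,h_4), S(h_3,h_4)) all reduce to 0 modulo the current basis, so we have a Gröbner basis.
Inter-reduce: drop elements whose leading term is divisible by another's, tail-reduce, and make monic.
Reduced Gröbner basis: {x_1 + 4x_2 + 10, x_2^2 + 5/4x_2 - 21/4}.

From the last basis element, x_2^2 + 5/4x_2 - 21/4 = 0, so x_2 takes values in {-3, 7/4}. Each choice, substituted upward through the basis, yields the corresponding point(s) of the solution set.
  x_2 = -3: the earlier basis element becomes x_1 - 2 = 0, giving x_1 = 2 — point (2, -3).
  x_2 = 7/4: the earlier basis element becomes x_1 + 17 = 0, giving x_1 = -17 — point (-17, 7/4).

{(2, -3), (-17, 7/4)}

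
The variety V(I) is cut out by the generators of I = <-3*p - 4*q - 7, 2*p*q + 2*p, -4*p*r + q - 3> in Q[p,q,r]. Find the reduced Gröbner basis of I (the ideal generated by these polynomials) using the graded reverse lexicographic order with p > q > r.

f_1 = -3*p - 4*q - 7, LT = p.
f_2 = 2*p*q + 2*p, LT = p*q.
f_3 = -4*p*r + q - 3, LT = p*r.

S(f_1,f_2): lcm = p*q. S = 4/3*q**2 - p + 7/3*q.
  leading term q**2: no divisor's leading term divides it; move 4/3*q**2 to the remainder.
  leading term p: subtract (1/3)·f_1 from -p + 7/3*q → 11/3*q + 7/3
  leading term q: no divisor's leading term divides it; move 11/3*q to the remainder.
  leading term 1: no divisor's leading term divides it; move 7/3 to the remainder.
  remainder 4/3*q**2 + 11/3*q + 7/3 ≠ 0; add g_4 = 4/3*q**2 + 11/3*q + 7/3 to the basis.

S(f_1,f_3): lcm = p*r. S = 4/3*q*r + 1/4*q + 7/3*r - 3/4.
  leading term q*r: no divisor's leading term divides it; move 4/3*q*r to the remainder.
  leading term q: no divisor's leading term divides it; move 1/4*q to the remainder.
  leading term r: no divisor's leading term divides it; move 7/3*r to the remainder.
  leading term 1: no divisor's leading term divides it; move -3/4 to the remainder.
  remainder 4/3*q*r + 1/4*q + 7/3*r - 3/4 ≠ 0; add g_5 = 4/3*q*r + 1/4*q + 7/3*r - 3/4 to the basis.

S(f_2,f_3): lcm = p*q*r. S = 1/4*q**2 + p*r - 3/4*q.
  leading term q**2: subtract (3/16)·g_4 from 1/4*q**2 + p*r - 3/4*q → p*r - 23/16*q - 7/16
  leading term p*r: subtract (-1/3*r)·f_1 from p*r - 23/16*q - 7/16 → -4/3*q*r - 23/16*q - 7/3*r - 7/16
  leading term q*r: subtract (-1)·g_5 from -4/3*q*r - 23/16*q - 7/3*r - 7/16 → -19/16*q - 19/16
  leading term q: no divisor's leading term divides it; move -19/16*q to the remainder.
  leading term 1: no divisor's leading term divides it; move -19/16 to the remainder.
  remainder -19/16*q - 19/16 ≠ 0; add g_6 = -19/16*q - 19/16 to the basis.

S(g_5,g_6): lcm = q*r. S = 3/16*q + 3/4*r - 9/16.
  leading term q: subtract (-3/19)·g_6 from 3/16*q + 3/4*r - 9/16 → 3/4*r - 3/4
  leading term r: no divisor's leading term divides it; move 3/4*r to the remainder.
  leading term 1: no divisor's leading term divides it; move -3/4 to the remainder.
  remainder 3/4*r - 3/4 ≠ 0; add g_7 = 3/4*r - 3/4 to the basis.

The other S-polynomials (S(f_1,g_4), S(f_2,g_4), S(f_3,g_4), S(f_1,g_5), S(f_2,g_5), S(f_3,g_5), S(g_4,g_5), S(f_1,g_6), S(f_2,g_6), S(f_3,g_6), S(g_4,g_6), S(f_1,g_7), S(f_2,g_7), S(f_3,g_7), S(g_4,g_7), S(g_5,g_7), S(g_6,g_7)) all reduce to 0 modulo the current basis, so we have a Gröbner basis.
Inter-reduce: drop elements whose leading term is divisible by another's, tail-reduce, and make monic.

G = {p + 1, q + 1, r - 1}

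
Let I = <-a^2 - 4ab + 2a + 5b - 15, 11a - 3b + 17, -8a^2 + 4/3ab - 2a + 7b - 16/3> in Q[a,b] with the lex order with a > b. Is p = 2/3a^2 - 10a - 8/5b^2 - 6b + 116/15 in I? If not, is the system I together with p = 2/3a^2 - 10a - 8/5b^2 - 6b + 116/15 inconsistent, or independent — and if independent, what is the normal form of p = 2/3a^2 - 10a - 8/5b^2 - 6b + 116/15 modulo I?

2/3a^2 - 10a - 8/5b^2 - 6b + 116/15 lies in I (it reduces to 0).

First compute the reduced Gröbner basis of I by Buchberger's algorithm.
f_1 = -a^2 - 4ab + 2a + 5b - 15, LT = a^2.
f_2 = 11a - 3b + 17, LT = a.
f_3 = -8a^2 + 4/3ab - 2a + 7b - 16/3, LT = a^2.

S(f_1,f_2): lcm = a^2. S = 47/11ab - 39/11a - 5b + 15.
  leading term ab: subtract (47/121b)·f_2 from 47/11ab - 39/11a - 5b + 15 → -39/11a + 141/121b^2 - 1404/121b + 15
  leading term a: subtract (-39/121)·f_2 from -39/11a + 141/121b^2 - 1404/121b + 15 → 141/121b^2 - 1521/121b + 2478/121
  leading term b^2: no divisor's leading term divides it; move 141/121b^2 to the remainder.
  leading term b: no divisor's leading term divides it; move -1521/121b to the remainder.
  leading term 1: no divisor's leading term divides it; move 2478/121 to the remainder.
  remainder 141/121b^2 - 1521/121b + 2478/121 ≠ 0; add h_4 = 141/121b^2 - 1521/121b + 2478/121 to the basis.

S(f_1,f_3): lcm = a^2. S = 25/6ab - 9/4a - 33/8b + 43/3.
  leading term ab: subtract (25/66b)·f_2 from 25/6ab - 9/4a - 33/8b + 43/3 → -9/4a + 25/22b^2 - 2789/264b + 43/3
  leading term a: subtract (-9/44)·f_2 from -9/4a + 25/22b^2 - 2789/264b + 43/3 → 25/22b^2 - 2951/264b + 2351/132
  leading term b^2: subtract (275/282)·h_4 from 25/22b^2 - 2951/264b + 2351/132 → 13403/12408b - 13403/6204
  leading term b: no divisor's leading term divides it; move 13403/12408b to the remainder.
  leading term 1: no divisor's leading term divides it; move -13403/6204 to the remainder.
  remainder 13403/12408b - 13403/6204 ≠ 0; add h_5 = 13403/12408b - 13403/6204 to the basis.

The other S-polynomials (S(f_2,f_3), S(f_1,h_4), S(f_2,h_4), S(f_3,h_4), S(f_1,h_5), S(f_2,h_5), S(f_3,h_5), S(h_4,h_5)) all reduce to 0 modulo the current basis, so we have a Gröbner basis.
Inter-reduce: drop elements whose leading term is divisible by another's, tail-reduce, and make monic.
Reduced Gröbner basis: {a + 1, b - 2}.
Label its elements g_1 = a + 1, g_2 = b - 2.

Reduce p = 2/3a^2 - 10a - 8/5b^2 - 6b + 116/15 modulo G:
  leading term a^2: subtract (2/3a)·g_1 from 2/3a^2 - 10a - 8/5b^2 - 6b + 116/15 → -32/3a - 8/5b^2 - 6b + 116/15
  leading term a: subtract (-32/3)·g_1 from -32/3a - 8/5b^2 - 6b + 116/15 → -8/5b^2 - 6b + 92/5
  leading term b^2: subtract (-8/5b)·g_2 from -8/5b^2 - 6b + 92/5 → -46/5b + 92/5
  leading term b: subtract (-46/5)·g_2 from -46/5b + 92/5 → 0
  normal form = 0.
Since the normal form is 0, p ∈ I.

The remainder on division by a Gröbner basis is unique — it is the normal form.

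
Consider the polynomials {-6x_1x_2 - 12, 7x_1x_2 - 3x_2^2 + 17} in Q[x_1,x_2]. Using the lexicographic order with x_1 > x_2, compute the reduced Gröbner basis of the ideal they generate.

f_1 = -6x_1x_2 - 12, LT = x_1x_2.
f_2 = 7x_1x_2 - 3x_2^2 + 17, LT = x_1x_2.

S(f_1,f_2): lcm = x_1x_2. S = 3/7x_2^2 - 3/7.
  reduce S modulo (f_1, f_2):
  remainder 3/7x_2^2 - 3/7 ≠ 0; add g_3 = 3/7x_2^2 - 3/7 to the basis.

S(f_1,g_3): lcm = x_1x_2^2. S = x_1 + 2x_2.
  reduce S modulo (f_1, f_2, g_3):
  remainder x_1 + 2x_2 ≠ 0; add g_4 = x_1 + 2x_2 to the basis.

The other S-polynomials (S(f_2,g_3), S(f_1,g_4), S(f_2,g_4), S(g_3,g_4)) all reduce to 0 modulo the current basis, so we have a Gröbner basis.
Inter-reduce: drop elements whose leading term is divisible by another's, tail-reduce, and make monic.

G = {x_1 + 2x_2, x_2^2 - 1}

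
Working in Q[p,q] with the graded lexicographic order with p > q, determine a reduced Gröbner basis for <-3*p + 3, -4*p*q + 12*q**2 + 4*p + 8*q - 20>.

G = {q**2 + 1/3*q - 4/3, p - 1}

f_1 = -3*p + 3, LT = p.
f_2 = -4*p*q + 12*q**2 + 4*p + 8*q - 20, LT = p*q.

S(f_1,f_2): lcm = p*q. S = 3*q**2 + p + q - 5.
  leading term q**2: no divisor's leading term divides it; move 3*q**2 to the remainder.
  leading term p: subtract (-1/3)·f_1 from p + q - 5 → q - 4
  leading term q: no divisor's leading term divides it; move q to the remainder.
  leading term 1: no divisor's leading term divides it; move -4 to the remainder.
  remainder 3*q**2 + q - 4 ≠ 0; add g_3 = 3*q**2 + q - 4 to the basis.

The other S-polynomials (S(f_1,g_3), S(f_2,g_3)) all reduce to 0 modulo the current basis, so we have a Gröbner basis.
Inter-reduce: drop elements whose leading term is divisible by another's, tail-reduce, and make monic.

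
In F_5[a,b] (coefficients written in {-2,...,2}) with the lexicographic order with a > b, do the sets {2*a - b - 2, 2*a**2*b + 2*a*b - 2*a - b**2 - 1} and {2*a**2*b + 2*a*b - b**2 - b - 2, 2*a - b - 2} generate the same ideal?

Two ideals are equal iff their reduced Gröbner bases coincide (the reduced basis is unique for a fixed ordering).
Buchberger on the first generating set:
f_1 = 2*a - b - 2, LT = a.
f_2 = 2*a**2*b + 2*a*b - 2*a - b**2 - 1, LT = a**2*b.

S(f_1,f_2): lcm = a**2*b. S = 2*a*b**2 - 2*a*b + a - 2*b**2 - 2.
  reduce S modulo (f_1, f_2):
  remainder b**3 - b**2 + b - 1 ≠ 0; add g_3 = b**3 - b**2 + b - 1 to the basis.

The other S-polynomials (S(f_1,g_3), S(f_2,g_3)) all reduce to 0 modulo the current basis, so we have a Gröbner basis.
Inter-reduce: drop elements whose leading term is divisible by another's, tail-reduce, and make monic.
Reduced Gröbner basis: {a + 2*b - 1, b**3 - b**2 + b - 1}.

Buchberger on the second generating set:
h_1 = 2*a**2*b + 2*a*b - b**2 - b - 2, LT = a**2*b.
h_2 = 2*a - b - 2, LT = a.

S(h_1,h_2): lcm = a**2*b. S = -2*a*b**2 + 2*a*b + 2*b**2 + 2*b - 1.
  reduce S modulo (h_1, h_2):
  remainder -b**3 + b**2 - b - 1 ≠ 0; add k_3 = -b**3 + b**2 - b - 1 to the basis.

The other S-polynomials (S(h_1,k_3), S(h_2,k_3)) all reduce to 0 modulo the current basis, so we have a Gröbner basis.
Inter-reduce: drop elements whose leading term is divisible by another's, tail-reduce, and make monic.
Reduced Gröbner basis: {a + 2*b - 1, b**3 - b**2 + b + 1}.

Since the reduced bases disagree, the two ideals are not the same.

No, the ideals differ.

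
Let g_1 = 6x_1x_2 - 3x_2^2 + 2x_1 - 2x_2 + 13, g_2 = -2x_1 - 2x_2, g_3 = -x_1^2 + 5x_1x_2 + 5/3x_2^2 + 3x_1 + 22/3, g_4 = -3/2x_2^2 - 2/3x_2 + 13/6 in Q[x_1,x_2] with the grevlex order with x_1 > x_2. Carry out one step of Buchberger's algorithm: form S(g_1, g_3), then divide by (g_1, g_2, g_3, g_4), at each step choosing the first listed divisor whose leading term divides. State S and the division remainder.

S(g_1, g_3) = 9/2x_1x_2^2 + 5/3x_2^3 + 1/3x_1^2 + 8/3x_1x_2 + 13/6x_1 + 22/3x_2; remainder on division = 377/243x_2 - 377/243.

lcm(LM(g_1), LM(g_3)) = x_1^2x_2.
S = (lcm/LT(g_1))·g_1 − (lcm/LT(g_3))·g_3 = 9/2x_1x_2^2 + 5/3x_2^3 + 1/3x_1^2 + 8/3x_1x_2 + 13/6x_1 + 22/3x_2.
Reduce S modulo (g_1, g_2, g_3, g_4) in that order:
  leading term x_1x_2^2: subtract (3/4x_2)·g_1 from 9/2x_1x_2^2 + 5/3x_2^3 + 1/3x_1^2 + 8/3x_1x_2 + 13/6x_1 + 22/3x_2 → 47/12x_2^3 + 1/3x_1^2 + 7/6x_1x_2 + 3/2x_2^2 + 13/6x_1 - 29/12x_2
  leading term x_2^3: subtract (-47/18x_2)·g_4 from 47/12x_2^3 + 1/3x_1^2 + 7/6x_1x_2 + 3/2x_2^2 + 13/6x_1 - 29/12x_2 → 1/3x_1^2 + 7/6x_1x_2 - 13/54x_2^2 + 13/6x_1 + 175/54x_2
  leading term x_1^2: subtract (-1/6x_1)·g_2 from 1/3x_1^2 + 7/6x_1x_2 - 13/54x_2^2 + 13/6x_1 + 175/54x_2 → 5/6x_1x_2 - 13/54x_2^2 + 13/6x_1 + 175/54x_2
  leading term x_1x_2: subtract (5/36)·g_1 from 5/6x_1x_2 - 13/54x_2^2 + 13/6x_1 + 175/54x_2 → 19/108x_2^2 + 17/9x_1 + 95/27x_2 - 65/36
  leading term x_2^2: subtract (-19/162)·g_4 from 19/108x_2^2 + 17/9x_1 + 95/27x_2 - 65/36 → 17/9x_1 + 836/243x_2 - 377/243
  leading term x_1: subtract (-17/18)·g_2 from 17/9x_1 + 836/243x_2 - 377/243 → 377/243x_2 - 377/243
  leading term x_2: no divisor's leading term divides it; move 377/243x_2 to the remainder.
  leading term 1: no divisor's leading term divides it; move -377/243 to the remainder.
The remainder 377/243x_2 - 377/243 is nonzero, so it would be added as the next basis element.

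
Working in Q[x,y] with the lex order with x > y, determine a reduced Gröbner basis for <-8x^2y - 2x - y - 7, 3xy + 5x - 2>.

G = {x - 9/80y^2 - 39/40y - 149/80, y^3 + 31/3y^2 + 31y + 65/3}

f_1 = -8x^2y - 2x - y - 7, LT = x^2y.
f_2 = 3xy + 5x - 2, LT = xy.

S(f_1,f_2): lcm = x^2y. S = -5/3x^2 + 11/12x + 1/8y + 7/8.
  leading term x^2: no divisor's leading term divides it; move -5/3x^2 to the remainder.
  leading term x: no divisor's leading term divides it; move 11/12x to the remainder.
  leading term y: no divisor's leading term divides it; move 1/8y to the remainder.
  leading term 1: no divisor's leading term divides it; move 7/8 to the remainder.
  remainder -5/3x^2 + 11/12x + 1/8y + 7/8 ≠ 0; add g_3 = -5/3x^2 + 11/12x + 1/8y + 7/8 to the basis.

S(f_1,g_3): lcm = x^2y. S = 11/20xy + 1/4x + 3/40y^2 + 13/20y + 7/8.
  leading term xy: subtract (11/60)·f_2 from 11/20xy + 1/4x + 3/40y^2 + 13/20y + 7/8 → -2/3x + 3/40y^2 + 13/20y + 149/120
  leading term x: no divisor's leading term divides it; move -2/3x to the remainder.
  leading term y^2: no divisor's leading term divides it; move 3/40y^2 to the remainder.
  leading term y: no divisor's leading term divides it; move 13/20y to the remainder.
  leading term 1: no divisor's leading term divides it; move 149/120 to the remainder.
  remainder -2/3x + 3/40y^2 + 13/20y + 149/120 ≠ 0; add g_4 = -2/3x + 3/40y^2 + 13/20y + 149/120 to the basis.

S(f_2,g_4): lcm = xy. S = 5/3x + 9/80y^3 + 39/40y^2 + 149/80y - 2/3.
  leading term x: subtract (-5/2)·g_4 from 5/3x + 9/80y^3 + 39/40y^2 + 149/80y - 2/3 → 9/80y^3 + 93/80y^2 + 279/80y + 39/16
  leading term y^3: no divisor's leading term divides it; move 9/80y^3 to the remainder.
  leading term y^2: no divisor's leading term divides it; move 93/80y^2 to the remainder.
  leading term y: no divisor's leading term divides it; move 279/80y to the remainder.
  leading term 1: no divisor's leading term divides it; move 39/16 to the remainder.
  remainder 9/80y^3 + 93/80y^2 + 279/80y + 39/16 ≠ 0; add g_5 = 9/80y^3 + 93/80y^2 + 279/80y + 39/16 to the basis.

The other S-polynomials (S(f_2,g_3), S(f_1,g_4), S(g_3,g_4), S(f_1,g_5), S(f_2,g_5), S(g_3,g_5), S(g_4,g_5)) all reduce to 0 modulo the current basis, so we have a Gröbner basis.
Inter-reduce: drop elements whose leading term is divisible by another's, tail-reduce, and make monic.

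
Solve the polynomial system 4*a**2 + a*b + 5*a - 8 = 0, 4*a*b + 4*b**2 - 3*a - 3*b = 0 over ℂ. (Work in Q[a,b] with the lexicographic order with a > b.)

{(1, -1), (-23/32 + sqrt(2577)/32, 3/4), (-sqrt(2577)/32 - 23/32, 3/4), (-8/3, 8/3)}

Compute a lex Gröbner basis by Buchberger's algorithm.
f_1 = 4*a**2 + a*b + 5*a - 8, LT = a**2.
f_2 = 4*a*b - 3*a + 4*b**2 - 3*b, LT = a*b.

S(f_1,f_2): lcm = a**2*b. S = 3/4*a**2 - 3/4*a*b**2 + 2*a*b - 2*b.
  leading term a**2: subtract (3/16)·f_1 from 3/4*a**2 - 3/4*a*b**2 + 2*a*b - 2*b → -3/4*a*b**2 + 29/16*a*b - 15/16*a - 2*b + 3/2
  leading term a*b**2: subtract (-3/16*b)·f_2 from -3/4*a*b**2 + 29/16*a*b - 15/16*a - 2*b + 3/2 → 5/4*a*b - 15/16*a + 3/4*b**3 - 9/16*b**2 - 2*b + 3/2
  leading term a*b: subtract (5/16)·f_2 from 5/4*a*b - 15/16*a + 3/4*b**3 - 9/16*b**2 - 2*b + 3/2 → 3/4*b**3 - 29/16*b**2 - 17/16*b + 3/2
  leading term b**3: no divisor's leading term divides it; move 3/4*b**3 to the remainder.
  leading term b**2: no divisor's leading term divides it; move -29/16*b**2 to the remainder.
  leading term b: no divisor's leading term divides it; move -17/16*b to the remainder.
  leading term 1: no divisor's leading term divides it; move 3/2 to the remainder.
  remainder 3/4*b**3 - 29/16*b**2 - 17/16*b + 3/2 ≠ 0; add h_3 = 3/4*b**3 - 29/16*b**2 - 17/16*b + 3/2 to the basis.

S(f_1,h_3): leading monomials are coprime, so the S-polynomial reduces to 0 (Buchberger's first criterion).
S(f_2,h_3): lcm = a*b**3. S = 5/3*a*b**2 + 17/12*a*b - 2*a + b**4 - 3/4*b**3.
  leading term a*b**2: subtract (5/12*b)·f_2 from 5/3*a*b**2 + 17/12*a*b - 2*a + b**4 - 3/4*b**3 → 8/3*a*b - 2*a + b**4 - 29/12*b**3 + 5/4*b**2
  leading term a*b: subtract (2/3)·f_2 from 8/3*a*b - 2*a + b**4 - 29/12*b**3 + 5/4*b**2 → b**4 - 29/12*b**3 - 17/12*b**2 + 2*b
  leading term b**4: subtract (4/3*b)·h_3 from b**4 - 29/12*b**3 - 17/12*b**2 + 2*b → 0
  remainder 0.

Every S-polynomial of the final basis reduces to 0, so we have a Gröbner basis.
Inter-reduce: drop elements whose leading term is divisible by another's, tail-reduce, and make monic.
Reduced Gröbner basis: {a**2 + 23/16*a - 1/4*b**2 + 3/16*b - 2, a*b - 3/4*a + b**2 - 3/4*b, b**3 - 29/12*b**2 - 17/12*b + 2}.

The lex basis is triangular: the last element involves only b. Solving b**3 - 29/12*b**2 - 17/12*b + 2 = 0 gives b ∈ {-1, 3/4, 8/3}; substituting each value into the earlier elements determines the remaining variables.
  b = -1: the earlier basis elements become a**2 + 23/16*a - 39/16 = 0; -7/4*a + 7/4 = 0, giving a = 1 — point (1, -1).
  b = 3/4: the earlier basis element becomes a**2 + 23/16*a - 2 = 0, giving a = -23/32 + sqrt(2577)/32, -sqrt(2577)/32 - 23/32 — points (-23/32 + sqrt(2577)/32, 3/4), (-sqrt(2577)/32 - 23/32, 3/4).
  b = 8/3: the earlier basis elements become a**2 + 23/16*a - 59/18 = 0; 23/12*a + 46/9 = 0, giving a = -8/3 — point (-8/3, 8/3).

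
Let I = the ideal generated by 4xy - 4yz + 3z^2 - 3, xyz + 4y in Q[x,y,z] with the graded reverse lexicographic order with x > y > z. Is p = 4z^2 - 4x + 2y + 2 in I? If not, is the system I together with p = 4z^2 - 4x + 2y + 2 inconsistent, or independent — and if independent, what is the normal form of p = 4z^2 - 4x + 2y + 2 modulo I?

First compute the reduced Gröbner basis of I by Buchberger's algorithm.
f_1 = 4xy - 4yz + 3z^2 - 3, LT = xy.
f_2 = xyz + 4y, LT = xyz.

S(f_1,f_2): lcm = xyz. S = -yz^2 + 3/4z^3 - 4y - 3/4z.
  reduce S modulo (f_1, f_2):
  remainder -yz^2 + 3/4z^3 - 4y - 3/4z ≠ 0; add h_3 = -yz^2 + 3/4z^3 - 4y - 3/4z to the basis.

S(f_1,h_3): lcm = xyz^2. S = 3/4xz^3 - yz^3 + 3/4z^4 - 4xy - 3/4xz - 3/4z^2.
  reduce S modulo (f_1, f_2, h_3):
  remainder 3/4xz^3 - 3/4xz + 3z^2 - 3 ≠ 0; add h_4 = 3/4xz^3 - 3/4xz + 3z^2 - 3 to the basis.

The other S-polynomials (S(f_2,h_3), S(f_1,h_4), S(f_2,h_4), S(h_3,h_4)) all reduce to 0 modulo the current basis, so we have a Gröbner basis.
Inter-reduce: drop elements whose leading term is divisible by another's, tail-reduce, and make monic.
Reduced Gröbner basis: {xz^3 - xz + 4z^2 - 4, yz^2 - 3/4z^3 + 4y + 3/4z, xy - yz + 3/4z^2 - 3/4}.
Label its elements g_1 = xz^3 - xz + 4z^2 - 4, g_2 = yz^2 - 3/4z^3 + 4y + 3/4z, g_3 = xy - yz + 3/4z^2 - 3/4.

Reduce p = 4z^2 - 4x + 2y + 2 modulo G:
  leading term z^2: no divisor's leading term divides it; move 4z^2 to the remainder.
  leading term x: no divisor's leading term divides it; move -4x to the remainder.
  leading term y: no divisor's leading term divides it; move 2y to the remainder.
  leading term 1: no divisor's leading term divides it; move 2 to the remainder.
  normal form = 4z^2 - 4x + 2y + 2.
The normal form is nonzero, so p ∉ I. Since p minus its normal form lies in I, I + (p) = I + (r) where r = 4z^2 - 4x + 2y + 2; decide whether this ideal is the whole ring.
Run Buchberger on G together with r (pairs among the g_i already reduce to 0 since G is a Gröbner basis):
g_1 = xz^3 - xz + 4z^2 - 4, LT = xz^3.
g_2 = yz^2 - 3/4z^3 + 4y + 3/4z, LT = yz^2.
g_3 = xy - yz + 3/4z^2 - 3/4, LT = xy.
r = 4z^2 - 4x + 2y + 2, LT = z^2.

S(g_1,r): lcm = xz^3. S = x^2z - 1/2xyz - 3/2xz + 4z^2 - 4.
  reduce S modulo (g_1, g_2, g_3, r):
  remainder x^2z - 3/2xz + 4x - 6 ≠ 0; add m_5 = x^2z - 3/2xz + 4x - 6 to the basis.

S(g_2,r): lcm = yz^2. S = -3/4z^3 + xy - 1/2y^2 + 7/2y + 3/4z.
  reduce S modulo (g_1, g_2, g_3, r, m_5):
  remainder -1/2y^2 - 3/4xz + 11/8yz - 3/4x + 31/8y + 9/8z + 9/8 ≠ 0; add m_6 = -1/2y^2 - 3/4xz + 11/8yz - 3/4x + 31/8y + 9/8z + 9/8 to the basis.

S(r,m_5): lcm = x^2z^2. S = -x^3 + 1/2x^2y + 3/2xz^2 + 1/2x^2 - 4xz + 6z.
  reduce S modulo (g_1, g_2, g_3, r, m_5, m_6):
  remainder -x^3 + 13/8x^2 - 4xz - 9/16yz + 15/64x - 283/128y + 6z - 81/128 ≠ 0; add m_7 = -x^3 + 13/8x^2 - 4xz - 9/16yz + 15/64x - 283/128y + 6z - 81/128 to the basis.

The other S-polynomials (S(g_1,g_2), S(g_1,g_3), S(g_2,g_3), S(g_3,r), S(g_1,m_5), S(g_2,m_5), S(g_3,m_5), S(g_1,m_6), S(g_2,m_6), S(g_3,m_6), S(r,m_6), S(m_5,m_6), S(g_1,m_7), S(g_2,m_7), S(g_3,m_7), S(r,m_7), S(m_5,m_7), S(m_6,m_7)) all reduce to 0 modulo the current basis, so we have a Gröbner basis.
Inter-reduce: drop elements whose leading term is divisible by another's, tail-reduce, and make monic.
Reduced Gröbner basis: {x^3 - 13/8x^2 + 4xz + 9/16yz - 15/64x + 283/128y - 6z + 81/128, x^2z - 3/2xz + 4x - 6, xy - yz + 3/4x - 3/8y - 9/8, y^2 + 3/2xz - 11/4yz + 3/2x - 31/4y - 9/4z - 9/4, z^2 - x + 1/2y + 1/2}.
The reduced Gröbner basis of I + (p) is {x^3 - 13/8x^2 + 4xz + 9/16yz - 15/64x + 283/128y - 6z + 81/128, x^2z - 3/2xz + 4x - 6, xy - yz + 3/4x - 3/8y - 9/8, y^2 + 3/2xz - 11/4yz + 3/2x - 31/4y - 9/4z - 9/4, z^2 - x + 1/2y + 1/2} ≠ {1}, a proper ideal, so the enlarged system stays consistent: p is independent of I, with normal form 4z^2 - 4x + 2y + 2.

4z^2 - 4x + 2y + 2 is independent of I; its normal form modulo I is 4z^2 - 4x + 2y + 2.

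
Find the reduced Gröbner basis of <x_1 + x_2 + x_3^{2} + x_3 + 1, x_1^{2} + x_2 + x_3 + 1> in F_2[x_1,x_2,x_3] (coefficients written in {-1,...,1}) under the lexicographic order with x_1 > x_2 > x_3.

f_1 = x_1 + x_2 + x_3^{2} + x_3 + 1, LT = x_1.
f_2 = x_1^{2} + x_2 + x_3 + 1, LT = x_1^{2}.

S(f_1,f_2): lcm = x_1^{2}. S = x_1x_2 + x_1x_3^{2} + x_1x_3 + x_1 + x_2 + x_3 + 1.
  leading term x_1x_2: subtract (x_2)·f_1 from x_1x_2 + x_1x_3^{2} + x_1x_3 + x_1 + x_2 + x_3 + 1 → x_1x_3^{2} + x_1x_3 + x_1 + x_2^{2} + x_2x_3^{2} + x_2x_3 + x_3 + 1
  leading term x_1x_3^{2}: subtract (x_3^{2})·f_1 from x_1x_3^{2} + x_1x_3 + x_1 + x_2^{2} + x_2x_3^{2} + x_2x_3 + x_3 + 1 → x_1x_3 + x_1 + x_2^{2} + x_2x_3 + x_3^{4} + x_3^{3} + x_3^{2} + x_3 + 1
  leading term x_1x_3: subtract (x_3)·f_1 from x_1x_3 + x_1 + x_2^{2} + x_2x_3 + x_3^{4} + x_3^{3} + x_3^{2} + x_3 + 1 → x_1 + x_2^{2} + x_3^{4} + 1
  leading term x_1: subtract (1)·f_1 from x_1 + x_2^{2} + x_3^{4} + 1 → x_2^{2} + x_2 + x_3^{4} + x_3^{2} + x_3
  leading term x_2^{2}: no divisor's leading term divides it; move x_2^{2} to the remainder.
  leading term x_2: no divisor's leading term divides it; move x_2 to the remainder.
  leading term x_3^{4}: no divisor's leading term divides it; move x_3^{4} to the remainder.
  leading term x_3^{2}: no divisor's leading term divides it; move x_3^{2} to the remainder.
  leading term x_3: no divisor's leading term divides it; move x_3 to the remainder.
  remainder x_2^{2} + x_2 + x_3^{4} + x_3^{2} + x_3 ≠ 0; add g_3 = x_2^{2} + x_2 + x_3^{4} + x_3^{2} + x_3 to the basis.

The other S-polynomials (S(f_1,g_3), S(f_2,g_3)) all reduce to 0 modulo the current basis, so we have a Gröbner basis.
Inter-reduce: drop elements whose leading term is divisible by another's, tail-reduce, and make monic.

G = {x_1 + x_2 + x_3^{2} + x_3 + 1, x_2^{2} + x_2 + x_3^{4} + x_3^{2} + x_3}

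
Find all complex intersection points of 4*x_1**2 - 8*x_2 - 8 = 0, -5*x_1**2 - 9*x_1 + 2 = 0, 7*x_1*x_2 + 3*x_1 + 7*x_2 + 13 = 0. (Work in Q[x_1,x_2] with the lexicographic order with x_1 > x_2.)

Compute a lex Gröbner basis by Buchberger's algorithm.
f_1 = 4*x_1**2 - 8*x_2 - 8, LT = x_1**2.
f_2 = -5*x_1**2 - 9*x_1 + 2, LT = x_1**2.
f_3 = 7*x_1*x_2 + 3*x_1 + 7*x_2 + 13, LT = x_1*x_2.

S(f_1,f_2): lcm = x_1**2. S = -9/5*x_1 - 2*x_2 - 8/5.
  leading term x_1: no divisor's leading term divides it; move -9/5*x_1 to the remainder.
  leading term x_2: no divisor's leading term divides it; move -2*x_2 to the remainder.
  leading term 1: no divisor's leading term divides it; move -8/5 to the remainder.
  remainder -9/5*x_1 - 2*x_2 - 8/5 ≠ 0; add h_4 = -9/5*x_1 - 2*x_2 - 8/5 to the basis.

S(f_1,f_3): lcm = x_1**2*x_2. S = -3/7*x_1**2 - x_1*x_2 - 13/7*x_1 - 2*x_2**2 - 2*x_2.
  leading term x_1**2: subtract (-3/28)·f_1 from -3/7*x_1**2 - x_1*x_2 - 13/7*x_1 - 2*x_2**2 - 2*x_2 → -x_1*x_2 - 13/7*x_1 - 2*x_2**2 - 20/7*x_2 - 6/7
  leading term x_1*x_2: subtract (-1/7)·f_3 from -x_1*x_2 - 13/7*x_1 - 2*x_2**2 - 20/7*x_2 - 6/7 → -10/7*x_1 - 2*x_2**2 - 13/7*x_2 + 1
  leading term x_1: subtract (50/63)·h_4 from -10/7*x_1 - 2*x_2**2 - 13/7*x_2 + 1 → -2*x_2**2 - 17/63*x_2 + 143/63
  leading term x_2**2: no divisor's leading term divides it; move -2*x_2**2 to the remainder.
  leading term x_2: no divisor's leading term divides it; move -17/63*x_2 to the remainder.
  leading term 1: no divisor's leading term divides it; move 143/63 to the remainder.
  remainder -2*x_2**2 - 17/63*x_2 + 143/63 ≠ 0; add h_5 = -2*x_2**2 - 17/63*x_2 + 143/63 to the basis.

S(f_2,f_3): lcm = x_1**2*x_2. S = -3/7*x_1**2 + 4/5*x_1*x_2 - 13/7*x_1 - 2/5*x_2.
  leading term x_1**2: subtract (-3/28)·f_1 from -3/7*x_1**2 + 4/5*x_1*x_2 - 13/7*x_1 - 2/5*x_2 → 4/5*x_1*x_2 - 13/7*x_1 - 44/35*x_2 - 6/7
  leading term x_1*x_2: subtract (4/35)·f_3 from 4/5*x_1*x_2 - 13/7*x_1 - 44/35*x_2 - 6/7 → -11/5*x_1 - 72/35*x_2 - 82/35
  leading term x_1: subtract (11/9)·h_4 from -11/5*x_1 - 72/35*x_2 - 82/35 → 122/315*x_2 - 122/315
  leading term x_2: no divisor's leading term divides it; move 122/315*x_2 to the remainder.
  leading term 1: no divisor's leading term divides it; move -122/315 to the remainder.
  remainder 122/315*x_2 - 122/315 ≠ 0; add h_6 = 122/315*x_2 - 122/315 to the basis.

The other S-polynomials (S(f_1,h_4), S(f_2,h_4), S(f_3,h_4), S(f_1,h_5), S(f_2,h_5), S(f_3,h_5), S(h_4,h_5), S(f_1,h_6), S(f_2,h_6), S(f_3,h_6), S(h_4,h_6), S(h_5,h_6)) all reduce to 0 modulo the current basis, so we have a Gröbner basis.
Inter-reduce: drop elements whose leading term is divisible by another's, tail-reduce, and make monic.
Reduced Gröbner basis: {x_1 + 2, x_2 - 1}.

The lex basis is triangular: the last element involves only x_2. Solving x_2 - 1 = 0 gives x_2 ∈ {1}; substituting each value into the earlier elements determines the remaining variables.
  x_2 = 1: the earlier basis element becomes x_1 + 2 = 0, giving x_1 = -2 — point (-2, 1).

{(-2, 1)}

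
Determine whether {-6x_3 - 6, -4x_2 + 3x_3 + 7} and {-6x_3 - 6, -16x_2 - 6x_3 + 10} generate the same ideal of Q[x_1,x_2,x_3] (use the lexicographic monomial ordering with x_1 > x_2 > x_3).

Yes, the ideals are equal.

Since reduced Gröbner bases are canonical representatives of ideals under a given ordering, it suffices to compute and compare them.
Buchberger on the first generating set:
f_1 = -6x_3 - 6, LT = x_3.
f_2 = -4x_2 + 3x_3 + 7, LT = x_2.

The S-polynomials (S(f_1,f_2)) all reduce to 0 modulo the current basis, so we have a Gröbner basis.
Inter-reduce: drop elements whose leading term is divisible by another's, tail-reduce, and make monic.
Reduced Gröbner basis: {x_2 - 1, x_3 + 1}.

Buchberger on the second generating set:
h_1 = -6x_3 - 6, LT = x_3.
h_2 = -16x_2 - 6x_3 + 10, LT = x_2.

The S-polynomials (S(h_1,h_2)) all reduce to 0 modulo the current basis, so we have a Gröbner basis.
Inter-reduce: drop elements whose leading term is divisible by another's, tail-reduce, and make monic.
Reduced Gröbner basis: {x_2 - 1, x_3 + 1}.

These coincide, so the ideals are equal.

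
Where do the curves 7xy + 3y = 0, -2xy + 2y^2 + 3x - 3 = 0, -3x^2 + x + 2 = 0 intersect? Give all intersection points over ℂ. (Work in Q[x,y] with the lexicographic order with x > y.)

Compute a lex Gröbner basis by Buchberger's algorithm.
f_1 = 7xy + 3y, LT = xy.
f_2 = -2xy + 3x + 2y^2 - 3, LT = xy.
f_3 = -3x^2 + x + 2, LT = x^2.

S(f_1,f_2): lcm = xy. S = 3/2x + y^2 + 3/7y - 3/2.
  reduce S modulo (f_1, f_2, f_3):
  remainder 3/2x + y^2 + 3/7y - 3/2 ≠ 0; add h_4 = 3/2x + y^2 + 3/7y - 3/2 to the basis.

S(f_1,f_3): lcm = x^2y. S = 16/21xy + 2/3y.
  reduce S modulo (f_1, f_2, f_3, h_4):
  remainder 50/147y ≠ 0; add h_5 = 50/147y to the basis.

The other S-polynomials (S(f_2,f_3), S(f_1,h_4), S(f_2,h_4), S(f_3,h_4), S(f_1,h_5), S(f_2,h_5), S(f_3,h_5), S(h_4,h_5)) all reduce to 0 modulo the current basis, so we have a Gröbner basis.
Inter-reduce: drop elements whose leading term is divisible by another's, tail-reduce, and make monic.
Reduced Gröbner basis: {x - 1, y}.

The lex basis is triangular: the last element involves only y. Solving y = 0 gives y ∈ {0}; substituting each value into the earlier elements determines the remaining variables.
  y = 0: the earlier basis element becomes x - 1 = 0, giving x = 1 — point (1, 0).

{(1, 0)}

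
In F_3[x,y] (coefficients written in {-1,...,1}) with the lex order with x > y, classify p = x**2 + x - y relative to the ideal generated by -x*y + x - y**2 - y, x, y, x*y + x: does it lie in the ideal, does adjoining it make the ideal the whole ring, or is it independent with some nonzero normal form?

First compute the reduced Gröbner basis of I by Buchberger's algorithm.
f_1 = -x*y + x - y**2 - y, LT = x*y.
f_2 = x, LT = x.
f_3 = y, LT = y.
f_4 = x*y + x, LT = x*y.

S(f_1,f_2): lcm = x*y. S = -x + y**2 + y.
  leading term x: subtract (-1)·f_2 from -x + y**2 + y → y**2 + y
  leading term y**2: subtract (y)·f_3 from y**2 + y → y
  leading term y: subtract (1)·f_3 from y → 0
  remainder 0.

S(f_1,f_3): lcm = x*y. S = -x + y**2 + y.
  leading term x: subtract (-1)·f_2 from -x + y**2 + y → y**2 + y
  leading term y**2: subtract (y)·f_3 from y**2 + y → y
  leading term y: subtract (1)·f_3 from y → 0
  remainder 0.

S(f_1,f_4): lcm = x*y. S = x + y**2 + y.
  leading term x: subtract (1)·f_2 from x + y**2 + y → y**2 + y
  leading term y**2: subtract (y)·f_3 from y**2 + y → y
  leading term y: subtract (1)·f_3 from y → 0
  remainder 0.

S(f_2,f_3): leading monomials are coprime, so the S-polynomial reduces to 0 (Buchberger's first criterion).
S(f_2,f_4): lcm = x*y. S = -x.
  leading term x: subtract (-1)·f_2 from -x → 0
  remainder 0.

S(f_3,f_4): lcm = x*y. S = -x.
  leading term x: subtract (-1)·f_2 from -x → 0
  remainder 0.

Every S-polynomial of the final basis reduces to 0, so we have a Gröbner basis.
Inter-reduce: drop elements whose leading term is divisible by another's, tail-reduce, and make monic.
Reduced Gröbner basis: {x, y}.
Label its elements g_1 = x, g_2 = y.

Reduce p = x**2 + x - y modulo G:
  leading term x**2: subtract (x)·g_1 from x**2 + x - y → x - y
  leading term x: subtract (1)·g_1 from x - y → -y
  leading term y: subtract (-1)·g_2 from -y → 0
  normal form = 0.
Since the normal form is 0, p ∈ I.

x**2 + x - y lies in I (it reduces to 0).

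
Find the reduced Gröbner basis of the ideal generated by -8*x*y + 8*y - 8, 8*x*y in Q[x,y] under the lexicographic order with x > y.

This is the nonlinear analogue of row-reducing a linear system.

f_1 = -8*x*y + 8*y - 8, LT = x*y.
f_2 = 8*x*y, LT = x*y.

S(f_1,f_2): lcm = x*y. S = -y + 1.
  leading term y: no divisor's leading term divides it; move -y to the remainder.
  leading term 1: no divisor's leading term divides it; move 1 to the remainder.
  remainder -y + 1 ≠ 0; add g_3 = -y + 1 to the basis.

S(f_1,g_3): lcm = x*y. S = x - y + 1.
  leading term x: no divisor's leading term divides it; move x to the remainder.
  leading term y: subtract (1)·g_3 from -y + 1 → 0
  remainder x ≠ 0; add g_4 = x to the basis.

The other S-polynomials (S(f_2,g_3), S(f_1,g_4), S(f_2,g_4), S(g_3,g_4)) all reduce to 0 modulo the current basis, so we have a Gröbner basis.
Inter-reduce: drop elements whose leading term is divisible by another's, tail-reduce, and make monic.

G = {x, y - 1}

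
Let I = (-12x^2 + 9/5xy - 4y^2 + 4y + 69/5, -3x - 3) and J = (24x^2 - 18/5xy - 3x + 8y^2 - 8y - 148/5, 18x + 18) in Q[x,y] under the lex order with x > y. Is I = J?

No, the ideals differ.

Equality of ideals is decidable: compute both reduced Gröbner bases (unique for the ordering) and check whether they agree.
Buchberger on the first generating set:
f_1 = -12x^2 + 9/5xy - 4y^2 + 4y + 69/5, LT = x^2.
f_2 = -3x - 3, LT = x.

S(f_1,f_2): lcm = x^2. S = -3/20xy - x + 1/3y^2 - 1/3y - 23/20.
  leading term xy: subtract (1/20y)·f_2 from -3/20xy - x + 1/3y^2 - 1/3y - 23/20 → -x + 1/3y^2 - 11/60y - 23/20
  leading term x: subtract (1/3)·f_2 from -x + 1/3y^2 - 11/60y - 23/20 → 1/3y^2 - 11/60y - 3/20
  leading term y^2: no divisor's leading term divides it; move 1/3y^2 to the remainder.
  leading term y: no divisor's leading term divides it; move -11/60y to the remainder.
  leading term 1: no divisor's leading term divides it; move -3/20 to the remainder.
  remainder 1/3y^2 - 11/60y - 3/20 ≠ 0; add g_3 = 1/3y^2 - 11/60y - 3/20 to the basis.

S(f_1,g_3): leading monomials are coprime, so the S-polynomial reduces to 0 (Buchberger's first criterion).
S(f_2,g_3): leading monomials are coprime, so the S-polynomial reduces to 0 (Buchberger's first criterion).
Every S-polynomial of the final basis reduces to 0, so we have a Gröbner basis.
Inter-reduce: drop elements whose leading term is divisible by another's, tail-reduce, and make monic.
Reduced Gröbner basis: {x + 1, y^2 - 11/20y - 9/20}.

Buchberger on the second generating set:
h_1 = 24x^2 - 18/5xy - 3x + 8y^2 - 8y - 148/5, LT = x^2.
h_2 = 18x + 18, LT = x.

S(h_1,h_2): lcm = x^2. S = -3/20xy - 9/8x + 1/3y^2 - 1/3y - 37/30.
  leading term xy: subtract (-1/120y)·h_2 from -3/20xy - 9/8x + 1/3y^2 - 1/3y - 37/30 → -9/8x + 1/3y^2 - 11/60y - 37/30
  leading term x: subtract (-1/16)·h_2 from -9/8x + 1/3y^2 - 11/60y - 37/30 → 1/3y^2 - 11/60y - 13/120
  leading term y^2: no divisor's leading term divides it; move 1/3y^2 to the remainder.
  leading term y: no divisor's leading term divides it; move -11/60y to the remainder.
  leading term 1: no divisor's leading term divides it; move -13/120 to the remainder.
  remainder 1/3y^2 - 11/60y - 13/120 ≠ 0; add k_3 = 1/3y^2 - 11/60y - 13/120 to the basis.

S(h_1,k_3): leading monomials are coprime, so the S-polynomial reduces to 0 (Buchberger's first criterion).
S(h_2,k_3): leading monomials are coprime, so the S-polynomial reduces to 0 (Buchberger's first criterion).
Every S-polynomial of the final basis reduces to 0, so we have a Gröbner basis.
Inter-reduce: drop elements whose leading term is divisible by another's, tail-reduce, and make monic.
Reduced Gröbner basis: {x + 1, y^2 - 11/20y - 13/40}.

Since the reduced bases disagree, the two ideals are not the same.
The choice of monomial ordering does not affect the verdict — as long as both bases are computed under the same ordering, their equality decides ideal equality.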